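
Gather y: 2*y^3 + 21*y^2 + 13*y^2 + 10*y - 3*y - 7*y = 2*y^3 + 34*y^2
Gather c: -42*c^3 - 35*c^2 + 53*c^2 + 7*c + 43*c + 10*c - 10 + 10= -42*c^3 + 18*c^2 + 60*c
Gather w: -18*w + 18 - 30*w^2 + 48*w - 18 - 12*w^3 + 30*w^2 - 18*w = -12*w^3 + 12*w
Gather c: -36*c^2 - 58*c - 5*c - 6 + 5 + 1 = -36*c^2 - 63*c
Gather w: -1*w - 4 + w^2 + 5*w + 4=w^2 + 4*w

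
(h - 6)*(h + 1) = h^2 - 5*h - 6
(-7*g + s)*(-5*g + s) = 35*g^2 - 12*g*s + s^2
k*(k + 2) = k^2 + 2*k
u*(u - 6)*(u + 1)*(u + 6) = u^4 + u^3 - 36*u^2 - 36*u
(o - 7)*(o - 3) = o^2 - 10*o + 21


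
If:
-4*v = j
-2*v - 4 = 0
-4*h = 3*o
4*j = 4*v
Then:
No Solution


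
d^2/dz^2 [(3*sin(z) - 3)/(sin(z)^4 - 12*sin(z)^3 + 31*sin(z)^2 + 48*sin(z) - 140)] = 3*(-9*sin(z)^9 + 148*sin(z)^8 - 902*sin(z)^7 + 3004*sin(z)^6 - 9075*sin(z)^5 + 23454*sin(z)^4 - 25062*sin(z)^3 - 11206*sin(z)^2 + 14312*sin(z) + 152)/(sin(z)^4 - 12*sin(z)^3 + 31*sin(z)^2 + 48*sin(z) - 140)^3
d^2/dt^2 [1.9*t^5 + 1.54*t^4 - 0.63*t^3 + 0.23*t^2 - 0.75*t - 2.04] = 38.0*t^3 + 18.48*t^2 - 3.78*t + 0.46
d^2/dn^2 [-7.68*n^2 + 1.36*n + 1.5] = -15.3600000000000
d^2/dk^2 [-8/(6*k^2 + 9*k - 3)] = 16*(4*k^2 + 6*k - (4*k + 3)^2 - 2)/(3*(2*k^2 + 3*k - 1)^3)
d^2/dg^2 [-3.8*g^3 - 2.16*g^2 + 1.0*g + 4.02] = -22.8*g - 4.32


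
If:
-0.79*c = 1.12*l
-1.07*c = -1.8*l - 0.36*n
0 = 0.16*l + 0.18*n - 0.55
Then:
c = 0.52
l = -0.37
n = 3.38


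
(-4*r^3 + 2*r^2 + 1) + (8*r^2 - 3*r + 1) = -4*r^3 + 10*r^2 - 3*r + 2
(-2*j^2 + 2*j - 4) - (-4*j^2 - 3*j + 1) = 2*j^2 + 5*j - 5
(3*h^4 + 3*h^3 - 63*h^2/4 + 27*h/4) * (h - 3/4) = 3*h^5 + 3*h^4/4 - 18*h^3 + 297*h^2/16 - 81*h/16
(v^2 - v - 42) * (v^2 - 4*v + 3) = v^4 - 5*v^3 - 35*v^2 + 165*v - 126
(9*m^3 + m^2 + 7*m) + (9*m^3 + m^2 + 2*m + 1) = 18*m^3 + 2*m^2 + 9*m + 1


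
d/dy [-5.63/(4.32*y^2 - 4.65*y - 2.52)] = (48.6432*y - 26.1795)/(-4.32*y^2 + 4.65*y + 2.52)^2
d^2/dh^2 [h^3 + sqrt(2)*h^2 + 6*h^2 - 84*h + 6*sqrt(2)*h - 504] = 6*h + 2*sqrt(2) + 12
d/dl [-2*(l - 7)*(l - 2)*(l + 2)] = -6*l^2 + 28*l + 8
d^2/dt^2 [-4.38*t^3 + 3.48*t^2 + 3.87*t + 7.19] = 6.96 - 26.28*t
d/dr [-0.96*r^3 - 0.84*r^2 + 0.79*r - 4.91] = -2.88*r^2 - 1.68*r + 0.79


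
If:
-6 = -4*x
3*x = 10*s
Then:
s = 9/20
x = 3/2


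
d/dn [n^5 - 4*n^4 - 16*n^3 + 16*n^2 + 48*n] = 5*n^4 - 16*n^3 - 48*n^2 + 32*n + 48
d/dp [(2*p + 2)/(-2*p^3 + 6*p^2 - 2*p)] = (2*p^3 - 6*p + 1)/(p^2*(p^4 - 6*p^3 + 11*p^2 - 6*p + 1))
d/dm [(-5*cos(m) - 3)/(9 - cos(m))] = 48*sin(m)/(cos(m) - 9)^2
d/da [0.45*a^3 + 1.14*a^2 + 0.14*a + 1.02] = 1.35*a^2 + 2.28*a + 0.14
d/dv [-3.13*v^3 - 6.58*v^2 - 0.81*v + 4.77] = -9.39*v^2 - 13.16*v - 0.81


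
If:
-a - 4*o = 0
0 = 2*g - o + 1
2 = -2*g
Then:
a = 4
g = -1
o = -1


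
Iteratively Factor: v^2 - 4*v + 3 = (v - 3)*(v - 1)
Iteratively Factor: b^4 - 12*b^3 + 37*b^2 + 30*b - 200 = (b - 5)*(b^3 - 7*b^2 + 2*b + 40) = (b - 5)*(b - 4)*(b^2 - 3*b - 10) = (b - 5)^2*(b - 4)*(b + 2)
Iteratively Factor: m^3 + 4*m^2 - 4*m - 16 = (m + 4)*(m^2 - 4) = (m + 2)*(m + 4)*(m - 2)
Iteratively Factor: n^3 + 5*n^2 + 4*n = (n)*(n^2 + 5*n + 4) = n*(n + 4)*(n + 1)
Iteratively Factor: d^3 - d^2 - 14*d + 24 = (d + 4)*(d^2 - 5*d + 6) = (d - 2)*(d + 4)*(d - 3)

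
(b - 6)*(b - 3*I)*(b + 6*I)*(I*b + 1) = I*b^4 - 2*b^3 - 6*I*b^3 + 12*b^2 + 21*I*b^2 + 18*b - 126*I*b - 108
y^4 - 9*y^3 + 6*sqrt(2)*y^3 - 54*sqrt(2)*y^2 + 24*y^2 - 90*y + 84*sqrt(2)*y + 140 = (y - 7)*(y - 2)*(y + sqrt(2))*(y + 5*sqrt(2))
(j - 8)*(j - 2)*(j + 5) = j^3 - 5*j^2 - 34*j + 80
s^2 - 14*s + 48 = (s - 8)*(s - 6)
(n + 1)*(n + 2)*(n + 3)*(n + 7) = n^4 + 13*n^3 + 53*n^2 + 83*n + 42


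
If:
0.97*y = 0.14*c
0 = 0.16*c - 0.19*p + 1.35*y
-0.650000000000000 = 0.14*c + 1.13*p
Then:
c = -0.29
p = -0.54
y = -0.04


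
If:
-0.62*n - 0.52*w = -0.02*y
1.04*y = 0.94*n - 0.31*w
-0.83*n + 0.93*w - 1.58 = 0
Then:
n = -0.83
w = 0.95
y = -1.04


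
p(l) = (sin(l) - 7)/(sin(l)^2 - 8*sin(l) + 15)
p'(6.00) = -0.14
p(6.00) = -0.42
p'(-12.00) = -0.24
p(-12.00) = -0.59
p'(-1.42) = -0.01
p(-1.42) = -0.33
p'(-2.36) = 0.08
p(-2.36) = -0.36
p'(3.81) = 0.09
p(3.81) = -0.37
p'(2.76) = 0.23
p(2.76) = -0.55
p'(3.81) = 0.09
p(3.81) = -0.37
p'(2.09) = 0.19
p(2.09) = -0.70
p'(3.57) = 0.12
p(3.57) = -0.40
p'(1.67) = 0.04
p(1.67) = -0.75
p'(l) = (-2*sin(l)*cos(l) + 8*cos(l))*(sin(l) - 7)/(sin(l)^2 - 8*sin(l) + 15)^2 + cos(l)/(sin(l)^2 - 8*sin(l) + 15) = (14*sin(l) + cos(l)^2 - 42)*cos(l)/(sin(l)^2 - 8*sin(l) + 15)^2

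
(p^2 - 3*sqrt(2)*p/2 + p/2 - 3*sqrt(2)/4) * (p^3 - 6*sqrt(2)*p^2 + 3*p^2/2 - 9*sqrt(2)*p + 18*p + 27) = p^5 - 15*sqrt(2)*p^4/2 + 2*p^4 - 15*sqrt(2)*p^3 + 147*p^3/4 - 261*sqrt(2)*p^2/8 + 72*p^2 - 54*sqrt(2)*p + 27*p - 81*sqrt(2)/4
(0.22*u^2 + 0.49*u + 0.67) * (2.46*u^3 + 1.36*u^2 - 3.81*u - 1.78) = 0.5412*u^5 + 1.5046*u^4 + 1.4764*u^3 - 1.3473*u^2 - 3.4249*u - 1.1926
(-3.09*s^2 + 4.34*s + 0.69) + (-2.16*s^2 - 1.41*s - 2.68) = -5.25*s^2 + 2.93*s - 1.99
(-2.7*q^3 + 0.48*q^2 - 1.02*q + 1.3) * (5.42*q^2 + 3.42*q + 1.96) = -14.634*q^5 - 6.6324*q^4 - 9.1788*q^3 + 4.4984*q^2 + 2.4468*q + 2.548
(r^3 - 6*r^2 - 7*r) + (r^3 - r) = 2*r^3 - 6*r^2 - 8*r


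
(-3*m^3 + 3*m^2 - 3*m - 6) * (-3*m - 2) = 9*m^4 - 3*m^3 + 3*m^2 + 24*m + 12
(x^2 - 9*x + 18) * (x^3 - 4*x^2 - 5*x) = x^5 - 13*x^4 + 49*x^3 - 27*x^2 - 90*x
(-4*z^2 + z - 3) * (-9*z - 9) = 36*z^3 + 27*z^2 + 18*z + 27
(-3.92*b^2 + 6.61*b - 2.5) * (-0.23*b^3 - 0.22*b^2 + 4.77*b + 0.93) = 0.9016*b^5 - 0.6579*b^4 - 19.5776*b^3 + 28.4341*b^2 - 5.7777*b - 2.325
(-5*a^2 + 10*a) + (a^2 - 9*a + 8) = -4*a^2 + a + 8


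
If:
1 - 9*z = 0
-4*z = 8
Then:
No Solution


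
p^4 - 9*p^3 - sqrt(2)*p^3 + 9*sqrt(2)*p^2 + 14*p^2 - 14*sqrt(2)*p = p*(p - 7)*(p - 2)*(p - sqrt(2))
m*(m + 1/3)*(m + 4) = m^3 + 13*m^2/3 + 4*m/3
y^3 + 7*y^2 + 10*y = y*(y + 2)*(y + 5)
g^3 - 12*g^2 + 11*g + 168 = (g - 8)*(g - 7)*(g + 3)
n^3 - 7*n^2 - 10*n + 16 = (n - 8)*(n - 1)*(n + 2)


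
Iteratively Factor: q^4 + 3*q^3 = (q)*(q^3 + 3*q^2) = q^2*(q^2 + 3*q) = q^3*(q + 3)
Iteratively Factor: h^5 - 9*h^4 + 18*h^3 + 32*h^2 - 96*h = (h - 4)*(h^4 - 5*h^3 - 2*h^2 + 24*h) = (h - 4)*(h + 2)*(h^3 - 7*h^2 + 12*h) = (h - 4)*(h - 3)*(h + 2)*(h^2 - 4*h) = h*(h - 4)*(h - 3)*(h + 2)*(h - 4)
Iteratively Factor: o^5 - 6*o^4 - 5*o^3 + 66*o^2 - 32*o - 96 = (o + 1)*(o^4 - 7*o^3 + 2*o^2 + 64*o - 96) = (o - 4)*(o + 1)*(o^3 - 3*o^2 - 10*o + 24) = (o - 4)*(o - 2)*(o + 1)*(o^2 - o - 12) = (o - 4)*(o - 2)*(o + 1)*(o + 3)*(o - 4)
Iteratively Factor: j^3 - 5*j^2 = (j)*(j^2 - 5*j) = j^2*(j - 5)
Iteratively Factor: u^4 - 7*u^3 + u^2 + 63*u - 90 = (u - 2)*(u^3 - 5*u^2 - 9*u + 45) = (u - 3)*(u - 2)*(u^2 - 2*u - 15) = (u - 3)*(u - 2)*(u + 3)*(u - 5)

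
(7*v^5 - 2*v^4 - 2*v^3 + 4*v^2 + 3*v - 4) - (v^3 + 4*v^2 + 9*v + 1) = 7*v^5 - 2*v^4 - 3*v^3 - 6*v - 5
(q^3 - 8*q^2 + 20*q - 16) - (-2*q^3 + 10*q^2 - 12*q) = 3*q^3 - 18*q^2 + 32*q - 16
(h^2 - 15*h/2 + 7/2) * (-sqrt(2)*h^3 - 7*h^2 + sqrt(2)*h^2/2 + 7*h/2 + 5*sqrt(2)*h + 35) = -sqrt(2)*h^5 - 7*h^4 + 8*sqrt(2)*h^4 - 9*sqrt(2)*h^3/4 + 56*h^3 - 143*sqrt(2)*h^2/4 - 63*h^2/4 - 1001*h/4 + 35*sqrt(2)*h/2 + 245/2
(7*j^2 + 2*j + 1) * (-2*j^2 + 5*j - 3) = -14*j^4 + 31*j^3 - 13*j^2 - j - 3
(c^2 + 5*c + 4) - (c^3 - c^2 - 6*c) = -c^3 + 2*c^2 + 11*c + 4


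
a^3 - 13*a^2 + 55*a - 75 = (a - 5)^2*(a - 3)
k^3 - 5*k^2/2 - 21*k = k*(k - 6)*(k + 7/2)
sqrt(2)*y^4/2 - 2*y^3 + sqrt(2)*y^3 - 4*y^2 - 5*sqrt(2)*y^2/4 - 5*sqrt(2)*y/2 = y*(y + 2)*(y - 5*sqrt(2)/2)*(sqrt(2)*y/2 + 1/2)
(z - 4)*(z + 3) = z^2 - z - 12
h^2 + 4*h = h*(h + 4)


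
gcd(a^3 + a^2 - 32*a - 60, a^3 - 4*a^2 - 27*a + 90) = a^2 - a - 30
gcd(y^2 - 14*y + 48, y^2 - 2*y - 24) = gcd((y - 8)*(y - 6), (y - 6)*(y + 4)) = y - 6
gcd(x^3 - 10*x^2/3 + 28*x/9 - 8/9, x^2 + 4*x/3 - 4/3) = x - 2/3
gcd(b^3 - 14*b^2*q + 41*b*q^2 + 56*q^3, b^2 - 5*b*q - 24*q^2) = -b + 8*q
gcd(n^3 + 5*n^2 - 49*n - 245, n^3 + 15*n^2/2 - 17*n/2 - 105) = n + 5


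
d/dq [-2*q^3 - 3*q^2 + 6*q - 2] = -6*q^2 - 6*q + 6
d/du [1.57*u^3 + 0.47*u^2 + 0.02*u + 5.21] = 4.71*u^2 + 0.94*u + 0.02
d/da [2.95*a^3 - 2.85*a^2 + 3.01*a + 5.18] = 8.85*a^2 - 5.7*a + 3.01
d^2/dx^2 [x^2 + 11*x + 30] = 2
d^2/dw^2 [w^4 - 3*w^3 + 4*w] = 6*w*(2*w - 3)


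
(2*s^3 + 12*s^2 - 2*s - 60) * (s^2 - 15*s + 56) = 2*s^5 - 18*s^4 - 70*s^3 + 642*s^2 + 788*s - 3360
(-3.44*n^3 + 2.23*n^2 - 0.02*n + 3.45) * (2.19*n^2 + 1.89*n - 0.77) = -7.5336*n^5 - 1.6179*n^4 + 6.8197*n^3 + 5.8006*n^2 + 6.5359*n - 2.6565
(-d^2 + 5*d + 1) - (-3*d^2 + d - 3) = 2*d^2 + 4*d + 4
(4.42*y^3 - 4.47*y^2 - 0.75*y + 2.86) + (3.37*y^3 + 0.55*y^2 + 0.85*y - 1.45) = 7.79*y^3 - 3.92*y^2 + 0.1*y + 1.41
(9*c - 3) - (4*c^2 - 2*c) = -4*c^2 + 11*c - 3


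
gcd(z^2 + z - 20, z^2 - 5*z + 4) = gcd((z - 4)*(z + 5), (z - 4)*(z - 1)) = z - 4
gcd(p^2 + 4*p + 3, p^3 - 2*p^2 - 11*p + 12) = p + 3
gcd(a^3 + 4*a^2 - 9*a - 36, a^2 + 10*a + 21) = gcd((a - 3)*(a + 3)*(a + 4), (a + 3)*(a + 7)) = a + 3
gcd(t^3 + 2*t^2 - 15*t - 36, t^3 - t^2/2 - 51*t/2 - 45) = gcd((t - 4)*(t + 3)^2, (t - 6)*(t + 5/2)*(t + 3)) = t + 3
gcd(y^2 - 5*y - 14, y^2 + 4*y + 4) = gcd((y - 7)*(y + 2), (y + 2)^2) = y + 2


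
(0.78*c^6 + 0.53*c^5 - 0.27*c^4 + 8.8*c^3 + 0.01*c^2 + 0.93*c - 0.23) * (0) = 0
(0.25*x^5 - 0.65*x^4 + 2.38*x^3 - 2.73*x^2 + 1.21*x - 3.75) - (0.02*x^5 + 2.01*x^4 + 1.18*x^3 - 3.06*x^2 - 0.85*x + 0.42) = 0.23*x^5 - 2.66*x^4 + 1.2*x^3 + 0.33*x^2 + 2.06*x - 4.17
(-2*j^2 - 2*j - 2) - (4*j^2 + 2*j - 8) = -6*j^2 - 4*j + 6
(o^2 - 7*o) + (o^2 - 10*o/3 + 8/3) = 2*o^2 - 31*o/3 + 8/3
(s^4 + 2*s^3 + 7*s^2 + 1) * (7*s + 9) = 7*s^5 + 23*s^4 + 67*s^3 + 63*s^2 + 7*s + 9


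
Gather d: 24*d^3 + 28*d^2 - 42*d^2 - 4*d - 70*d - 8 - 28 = 24*d^3 - 14*d^2 - 74*d - 36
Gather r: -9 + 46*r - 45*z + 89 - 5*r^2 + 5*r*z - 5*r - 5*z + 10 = -5*r^2 + r*(5*z + 41) - 50*z + 90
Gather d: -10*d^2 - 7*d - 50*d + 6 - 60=-10*d^2 - 57*d - 54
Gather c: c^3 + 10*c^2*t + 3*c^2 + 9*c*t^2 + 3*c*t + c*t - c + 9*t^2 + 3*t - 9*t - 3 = c^3 + c^2*(10*t + 3) + c*(9*t^2 + 4*t - 1) + 9*t^2 - 6*t - 3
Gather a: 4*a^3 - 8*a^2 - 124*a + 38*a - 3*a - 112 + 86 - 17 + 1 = 4*a^3 - 8*a^2 - 89*a - 42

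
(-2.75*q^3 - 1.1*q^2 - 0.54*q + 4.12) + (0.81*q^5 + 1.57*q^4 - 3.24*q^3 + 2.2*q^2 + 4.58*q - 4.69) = 0.81*q^5 + 1.57*q^4 - 5.99*q^3 + 1.1*q^2 + 4.04*q - 0.57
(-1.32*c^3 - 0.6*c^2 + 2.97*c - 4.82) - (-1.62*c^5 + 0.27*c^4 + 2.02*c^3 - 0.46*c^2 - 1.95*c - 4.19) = 1.62*c^5 - 0.27*c^4 - 3.34*c^3 - 0.14*c^2 + 4.92*c - 0.63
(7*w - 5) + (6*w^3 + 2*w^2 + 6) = 6*w^3 + 2*w^2 + 7*w + 1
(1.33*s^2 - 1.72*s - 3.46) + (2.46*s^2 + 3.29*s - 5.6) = 3.79*s^2 + 1.57*s - 9.06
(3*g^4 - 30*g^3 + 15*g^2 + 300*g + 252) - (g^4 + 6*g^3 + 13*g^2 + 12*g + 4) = 2*g^4 - 36*g^3 + 2*g^2 + 288*g + 248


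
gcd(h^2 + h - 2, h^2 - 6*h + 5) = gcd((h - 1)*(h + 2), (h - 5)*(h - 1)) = h - 1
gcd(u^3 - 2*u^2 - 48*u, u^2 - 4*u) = u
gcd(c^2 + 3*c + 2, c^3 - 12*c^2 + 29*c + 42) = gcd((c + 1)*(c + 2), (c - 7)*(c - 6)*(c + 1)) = c + 1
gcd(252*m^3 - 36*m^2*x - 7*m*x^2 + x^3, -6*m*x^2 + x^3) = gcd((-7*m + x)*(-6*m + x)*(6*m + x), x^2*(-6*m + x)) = -6*m + x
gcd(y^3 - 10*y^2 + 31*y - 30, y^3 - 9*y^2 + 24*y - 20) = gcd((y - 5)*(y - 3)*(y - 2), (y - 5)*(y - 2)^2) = y^2 - 7*y + 10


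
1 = 1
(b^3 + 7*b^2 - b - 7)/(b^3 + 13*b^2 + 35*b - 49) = (b + 1)/(b + 7)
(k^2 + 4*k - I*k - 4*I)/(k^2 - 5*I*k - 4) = (k + 4)/(k - 4*I)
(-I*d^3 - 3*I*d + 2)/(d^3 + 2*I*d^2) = (-I*d^3 - 3*I*d + 2)/(d^2*(d + 2*I))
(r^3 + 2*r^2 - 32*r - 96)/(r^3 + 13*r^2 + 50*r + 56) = (r^2 - 2*r - 24)/(r^2 + 9*r + 14)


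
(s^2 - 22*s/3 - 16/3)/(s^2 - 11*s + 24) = (s + 2/3)/(s - 3)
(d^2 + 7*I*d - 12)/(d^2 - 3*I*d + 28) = (d + 3*I)/(d - 7*I)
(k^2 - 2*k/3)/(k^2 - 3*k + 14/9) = 3*k/(3*k - 7)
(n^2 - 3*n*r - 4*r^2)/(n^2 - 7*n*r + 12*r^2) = (-n - r)/(-n + 3*r)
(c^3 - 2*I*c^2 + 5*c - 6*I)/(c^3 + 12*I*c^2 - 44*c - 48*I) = (c^2 - 4*I*c - 3)/(c^2 + 10*I*c - 24)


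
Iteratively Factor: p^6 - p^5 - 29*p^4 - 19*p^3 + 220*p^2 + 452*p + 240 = (p + 2)*(p^5 - 3*p^4 - 23*p^3 + 27*p^2 + 166*p + 120) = (p + 2)^2*(p^4 - 5*p^3 - 13*p^2 + 53*p + 60) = (p + 2)^2*(p + 3)*(p^3 - 8*p^2 + 11*p + 20) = (p + 1)*(p + 2)^2*(p + 3)*(p^2 - 9*p + 20) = (p - 4)*(p + 1)*(p + 2)^2*(p + 3)*(p - 5)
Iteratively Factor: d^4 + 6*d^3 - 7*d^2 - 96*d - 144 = (d + 3)*(d^3 + 3*d^2 - 16*d - 48) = (d + 3)^2*(d^2 - 16) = (d + 3)^2*(d + 4)*(d - 4)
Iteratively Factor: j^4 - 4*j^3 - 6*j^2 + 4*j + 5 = (j + 1)*(j^3 - 5*j^2 - j + 5) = (j - 5)*(j + 1)*(j^2 - 1) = (j - 5)*(j - 1)*(j + 1)*(j + 1)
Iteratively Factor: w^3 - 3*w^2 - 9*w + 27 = (w + 3)*(w^2 - 6*w + 9) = (w - 3)*(w + 3)*(w - 3)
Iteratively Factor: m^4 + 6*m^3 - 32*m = (m)*(m^3 + 6*m^2 - 32) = m*(m + 4)*(m^2 + 2*m - 8) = m*(m + 4)^2*(m - 2)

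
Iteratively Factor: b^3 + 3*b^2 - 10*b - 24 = (b + 4)*(b^2 - b - 6) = (b + 2)*(b + 4)*(b - 3)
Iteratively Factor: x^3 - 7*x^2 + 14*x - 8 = (x - 1)*(x^2 - 6*x + 8) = (x - 4)*(x - 1)*(x - 2)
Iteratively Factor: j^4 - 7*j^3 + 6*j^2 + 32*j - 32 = (j + 2)*(j^3 - 9*j^2 + 24*j - 16) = (j - 4)*(j + 2)*(j^2 - 5*j + 4) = (j - 4)^2*(j + 2)*(j - 1)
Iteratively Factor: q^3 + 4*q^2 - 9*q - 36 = (q - 3)*(q^2 + 7*q + 12) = (q - 3)*(q + 4)*(q + 3)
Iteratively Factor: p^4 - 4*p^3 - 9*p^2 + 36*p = (p - 4)*(p^3 - 9*p) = (p - 4)*(p + 3)*(p^2 - 3*p) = p*(p - 4)*(p + 3)*(p - 3)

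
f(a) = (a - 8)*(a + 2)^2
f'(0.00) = -28.00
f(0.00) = -32.00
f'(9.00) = 143.00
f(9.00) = 121.00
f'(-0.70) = -20.93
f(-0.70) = -14.70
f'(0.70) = -32.13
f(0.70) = -53.22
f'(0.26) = -29.88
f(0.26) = -39.53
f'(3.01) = -24.90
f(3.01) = -125.25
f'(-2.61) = 13.32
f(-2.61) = -3.95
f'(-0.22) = -26.09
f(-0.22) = -26.04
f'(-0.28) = -25.52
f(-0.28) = -24.50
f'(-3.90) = 48.83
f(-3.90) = -42.96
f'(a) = (a - 8)*(2*a + 4) + (a + 2)^2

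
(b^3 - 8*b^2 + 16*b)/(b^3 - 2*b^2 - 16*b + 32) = b*(b - 4)/(b^2 + 2*b - 8)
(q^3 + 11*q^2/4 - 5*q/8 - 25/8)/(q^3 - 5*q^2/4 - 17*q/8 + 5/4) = (2*q^2 + 3*q - 5)/(2*q^2 - 5*q + 2)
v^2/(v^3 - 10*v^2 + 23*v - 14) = v^2/(v^3 - 10*v^2 + 23*v - 14)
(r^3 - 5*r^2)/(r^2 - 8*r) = r*(r - 5)/(r - 8)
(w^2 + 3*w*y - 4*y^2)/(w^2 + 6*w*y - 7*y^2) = (w + 4*y)/(w + 7*y)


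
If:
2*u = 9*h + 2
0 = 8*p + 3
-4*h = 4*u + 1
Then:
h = -5/22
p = -3/8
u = -1/44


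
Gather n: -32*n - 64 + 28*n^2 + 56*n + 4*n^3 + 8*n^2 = 4*n^3 + 36*n^2 + 24*n - 64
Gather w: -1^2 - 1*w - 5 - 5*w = -6*w - 6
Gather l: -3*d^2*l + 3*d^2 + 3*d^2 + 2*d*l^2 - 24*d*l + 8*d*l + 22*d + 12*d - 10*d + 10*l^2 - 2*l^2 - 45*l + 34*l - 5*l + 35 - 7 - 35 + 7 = 6*d^2 + 24*d + l^2*(2*d + 8) + l*(-3*d^2 - 16*d - 16)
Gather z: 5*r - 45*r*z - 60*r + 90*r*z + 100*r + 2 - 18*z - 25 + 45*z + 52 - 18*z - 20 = 45*r + z*(45*r + 9) + 9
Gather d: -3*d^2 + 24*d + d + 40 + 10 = -3*d^2 + 25*d + 50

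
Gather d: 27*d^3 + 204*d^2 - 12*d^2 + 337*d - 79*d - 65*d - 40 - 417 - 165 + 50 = 27*d^3 + 192*d^2 + 193*d - 572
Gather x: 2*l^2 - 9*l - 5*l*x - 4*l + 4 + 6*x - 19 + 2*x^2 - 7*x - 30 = 2*l^2 - 13*l + 2*x^2 + x*(-5*l - 1) - 45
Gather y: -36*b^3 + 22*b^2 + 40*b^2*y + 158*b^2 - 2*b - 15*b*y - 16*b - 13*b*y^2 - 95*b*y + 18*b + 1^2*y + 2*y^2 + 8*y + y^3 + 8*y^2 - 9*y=-36*b^3 + 180*b^2 + y^3 + y^2*(10 - 13*b) + y*(40*b^2 - 110*b)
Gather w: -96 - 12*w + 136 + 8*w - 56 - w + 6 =-5*w - 10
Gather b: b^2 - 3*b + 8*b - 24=b^2 + 5*b - 24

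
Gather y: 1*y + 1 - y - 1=0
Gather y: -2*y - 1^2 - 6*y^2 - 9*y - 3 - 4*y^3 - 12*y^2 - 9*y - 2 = -4*y^3 - 18*y^2 - 20*y - 6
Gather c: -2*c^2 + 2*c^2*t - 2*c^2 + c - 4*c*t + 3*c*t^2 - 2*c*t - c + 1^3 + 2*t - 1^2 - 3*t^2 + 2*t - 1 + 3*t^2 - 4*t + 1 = c^2*(2*t - 4) + c*(3*t^2 - 6*t)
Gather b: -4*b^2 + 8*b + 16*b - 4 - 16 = -4*b^2 + 24*b - 20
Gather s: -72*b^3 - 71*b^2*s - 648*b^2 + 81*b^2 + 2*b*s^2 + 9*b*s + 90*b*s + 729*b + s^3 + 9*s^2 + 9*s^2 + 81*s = -72*b^3 - 567*b^2 + 729*b + s^3 + s^2*(2*b + 18) + s*(-71*b^2 + 99*b + 81)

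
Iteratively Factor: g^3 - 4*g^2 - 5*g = (g + 1)*(g^2 - 5*g) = g*(g + 1)*(g - 5)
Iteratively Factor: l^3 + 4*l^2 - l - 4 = (l - 1)*(l^2 + 5*l + 4) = (l - 1)*(l + 1)*(l + 4)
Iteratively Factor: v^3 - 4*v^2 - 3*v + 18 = (v + 2)*(v^2 - 6*v + 9) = (v - 3)*(v + 2)*(v - 3)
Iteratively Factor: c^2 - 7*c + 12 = (c - 4)*(c - 3)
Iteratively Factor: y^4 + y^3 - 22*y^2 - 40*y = (y - 5)*(y^3 + 6*y^2 + 8*y) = (y - 5)*(y + 2)*(y^2 + 4*y) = y*(y - 5)*(y + 2)*(y + 4)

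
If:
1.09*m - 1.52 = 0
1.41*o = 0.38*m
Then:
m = 1.39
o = 0.38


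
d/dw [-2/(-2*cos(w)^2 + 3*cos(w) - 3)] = 2*(4*cos(w) - 3)*sin(w)/(-3*cos(w) + cos(2*w) + 4)^2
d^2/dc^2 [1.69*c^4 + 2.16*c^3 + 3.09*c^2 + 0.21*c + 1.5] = 20.28*c^2 + 12.96*c + 6.18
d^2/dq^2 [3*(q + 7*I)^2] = 6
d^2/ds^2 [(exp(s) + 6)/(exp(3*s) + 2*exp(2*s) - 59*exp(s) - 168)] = (4*exp(6*s) + 60*exp(5*s) + 372*exp(4*s) + 1690*exp(3*s) + 8964*exp(2*s) + 19038*exp(s) - 31248)*exp(s)/(exp(9*s) + 6*exp(8*s) - 165*exp(7*s) - 1204*exp(6*s) + 7719*exp(5*s) + 78342*exp(4*s) - 1763*exp(3*s) - 1585080*exp(2*s) - 4995648*exp(s) - 4741632)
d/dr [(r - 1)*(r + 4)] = 2*r + 3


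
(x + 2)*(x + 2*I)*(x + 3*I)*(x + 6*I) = x^4 + 2*x^3 + 11*I*x^3 - 36*x^2 + 22*I*x^2 - 72*x - 36*I*x - 72*I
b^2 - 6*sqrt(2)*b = b*(b - 6*sqrt(2))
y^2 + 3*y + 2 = (y + 1)*(y + 2)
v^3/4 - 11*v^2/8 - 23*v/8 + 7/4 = (v/4 + 1/2)*(v - 7)*(v - 1/2)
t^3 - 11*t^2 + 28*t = t*(t - 7)*(t - 4)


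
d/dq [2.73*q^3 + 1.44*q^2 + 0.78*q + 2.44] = 8.19*q^2 + 2.88*q + 0.78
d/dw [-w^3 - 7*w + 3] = -3*w^2 - 7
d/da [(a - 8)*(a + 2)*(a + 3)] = 3*a^2 - 6*a - 34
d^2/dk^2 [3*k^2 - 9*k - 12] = 6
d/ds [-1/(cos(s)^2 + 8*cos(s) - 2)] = -2*(cos(s) + 4)*sin(s)/(cos(s)^2 + 8*cos(s) - 2)^2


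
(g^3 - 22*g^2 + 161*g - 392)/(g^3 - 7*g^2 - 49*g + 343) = (g - 8)/(g + 7)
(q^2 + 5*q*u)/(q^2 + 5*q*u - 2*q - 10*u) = q/(q - 2)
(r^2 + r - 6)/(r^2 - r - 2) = (r + 3)/(r + 1)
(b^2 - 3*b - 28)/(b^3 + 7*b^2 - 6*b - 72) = (b - 7)/(b^2 + 3*b - 18)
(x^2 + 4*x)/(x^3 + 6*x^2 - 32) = x/(x^2 + 2*x - 8)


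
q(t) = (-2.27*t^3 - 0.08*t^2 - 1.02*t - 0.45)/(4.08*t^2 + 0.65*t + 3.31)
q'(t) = (-8.16*t - 0.65)*(-2.27*t^3 - 0.08*t^2 - 1.02*t - 0.45)/(4.08*t^2 + 0.65*t + 3.31)^2 + (-6.81*t^2 - 0.16*t - 1.02)/(4.08*t^2 + 0.65*t + 3.31)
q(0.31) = -0.22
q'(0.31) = -0.27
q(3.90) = -2.07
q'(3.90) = -0.56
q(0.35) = -0.23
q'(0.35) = -0.28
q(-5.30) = 2.98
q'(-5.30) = -0.57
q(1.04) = -0.49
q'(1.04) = -0.48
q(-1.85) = 0.97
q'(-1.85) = -0.63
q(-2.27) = 1.23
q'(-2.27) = -0.61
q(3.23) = -1.69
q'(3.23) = -0.56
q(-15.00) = 8.40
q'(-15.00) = -0.56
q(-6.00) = 3.37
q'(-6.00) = -0.56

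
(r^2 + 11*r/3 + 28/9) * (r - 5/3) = r^3 + 2*r^2 - 3*r - 140/27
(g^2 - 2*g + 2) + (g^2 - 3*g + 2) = 2*g^2 - 5*g + 4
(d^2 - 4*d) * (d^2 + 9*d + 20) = d^4 + 5*d^3 - 16*d^2 - 80*d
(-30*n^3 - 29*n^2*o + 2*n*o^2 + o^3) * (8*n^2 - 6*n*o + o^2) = -240*n^5 - 52*n^4*o + 160*n^3*o^2 - 33*n^2*o^3 - 4*n*o^4 + o^5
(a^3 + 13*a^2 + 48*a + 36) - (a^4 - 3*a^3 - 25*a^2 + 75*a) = -a^4 + 4*a^3 + 38*a^2 - 27*a + 36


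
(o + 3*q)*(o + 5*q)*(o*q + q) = o^3*q + 8*o^2*q^2 + o^2*q + 15*o*q^3 + 8*o*q^2 + 15*q^3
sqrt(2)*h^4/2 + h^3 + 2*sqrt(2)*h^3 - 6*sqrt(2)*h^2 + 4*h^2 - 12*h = h*(h - 2)*(h + 6)*(sqrt(2)*h/2 + 1)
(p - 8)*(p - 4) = p^2 - 12*p + 32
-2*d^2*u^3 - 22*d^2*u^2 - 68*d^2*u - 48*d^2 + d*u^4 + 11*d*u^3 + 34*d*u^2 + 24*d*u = (-2*d + u)*(u + 4)*(u + 6)*(d*u + d)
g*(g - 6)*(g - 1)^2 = g^4 - 8*g^3 + 13*g^2 - 6*g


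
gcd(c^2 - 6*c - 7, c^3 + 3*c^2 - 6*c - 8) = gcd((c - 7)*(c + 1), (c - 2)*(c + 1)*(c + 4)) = c + 1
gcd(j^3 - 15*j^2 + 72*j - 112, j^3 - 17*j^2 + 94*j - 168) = j^2 - 11*j + 28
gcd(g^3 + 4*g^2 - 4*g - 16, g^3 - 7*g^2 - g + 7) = 1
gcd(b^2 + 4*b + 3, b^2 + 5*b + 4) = b + 1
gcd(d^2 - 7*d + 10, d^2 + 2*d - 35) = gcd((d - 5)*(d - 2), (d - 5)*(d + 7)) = d - 5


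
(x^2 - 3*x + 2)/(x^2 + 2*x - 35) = (x^2 - 3*x + 2)/(x^2 + 2*x - 35)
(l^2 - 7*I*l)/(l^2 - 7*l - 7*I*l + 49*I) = l/(l - 7)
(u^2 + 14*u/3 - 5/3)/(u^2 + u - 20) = (u - 1/3)/(u - 4)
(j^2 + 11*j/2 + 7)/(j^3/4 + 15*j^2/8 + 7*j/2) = 4*(j + 2)/(j*(j + 4))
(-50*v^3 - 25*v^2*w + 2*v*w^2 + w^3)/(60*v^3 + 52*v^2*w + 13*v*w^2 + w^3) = (-5*v + w)/(6*v + w)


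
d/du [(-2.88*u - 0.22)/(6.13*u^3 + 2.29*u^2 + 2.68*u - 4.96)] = (35.3088*u^3 + 10.641*u^2 + 1.0076*u + 14.8744)/(37.5769*u^6 + 28.0754*u^5 + 38.1009*u^4 - 48.5352*u^3 - 15.5344*u^2 - 26.5856*u + 24.6016)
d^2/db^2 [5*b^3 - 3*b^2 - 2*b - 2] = 30*b - 6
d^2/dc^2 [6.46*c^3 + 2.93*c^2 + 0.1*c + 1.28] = 38.76*c + 5.86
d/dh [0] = 0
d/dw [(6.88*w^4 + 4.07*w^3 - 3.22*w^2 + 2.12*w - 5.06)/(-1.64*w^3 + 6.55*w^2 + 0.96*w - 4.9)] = (-11.2832*w^6 + 90.128*w^5 + 41.1921*w^4 - 120.08*w^3 - 101.7014*w^2 + 97.842*w - 5.5304)/(2.6896*w^6 - 21.484*w^5 + 39.7537*w^4 + 28.648*w^3 - 63.2684*w^2 - 9.408*w + 24.01)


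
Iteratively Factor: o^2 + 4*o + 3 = (o + 3)*(o + 1)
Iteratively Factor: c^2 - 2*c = (c)*(c - 2)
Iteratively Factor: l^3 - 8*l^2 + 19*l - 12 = (l - 1)*(l^2 - 7*l + 12) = (l - 4)*(l - 1)*(l - 3)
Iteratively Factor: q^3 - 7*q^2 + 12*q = (q - 3)*(q^2 - 4*q) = (q - 4)*(q - 3)*(q)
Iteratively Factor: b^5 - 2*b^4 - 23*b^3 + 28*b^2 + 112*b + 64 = (b - 4)*(b^4 + 2*b^3 - 15*b^2 - 32*b - 16) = (b - 4)*(b + 1)*(b^3 + b^2 - 16*b - 16) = (b - 4)*(b + 1)*(b + 4)*(b^2 - 3*b - 4) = (b - 4)*(b + 1)^2*(b + 4)*(b - 4)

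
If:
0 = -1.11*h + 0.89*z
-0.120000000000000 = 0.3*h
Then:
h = -0.40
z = -0.50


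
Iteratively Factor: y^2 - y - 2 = (y - 2)*(y + 1)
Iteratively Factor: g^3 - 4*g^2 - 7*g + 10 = (g - 1)*(g^2 - 3*g - 10) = (g - 1)*(g + 2)*(g - 5)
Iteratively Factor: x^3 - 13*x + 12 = (x + 4)*(x^2 - 4*x + 3) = (x - 1)*(x + 4)*(x - 3)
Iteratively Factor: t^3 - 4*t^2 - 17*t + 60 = (t - 5)*(t^2 + t - 12) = (t - 5)*(t - 3)*(t + 4)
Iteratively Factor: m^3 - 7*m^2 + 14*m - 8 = (m - 1)*(m^2 - 6*m + 8) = (m - 4)*(m - 1)*(m - 2)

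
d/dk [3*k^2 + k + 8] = 6*k + 1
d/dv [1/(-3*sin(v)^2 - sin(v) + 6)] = (6*sin(v) + 1)*cos(v)/(3*sin(v)^2 + sin(v) - 6)^2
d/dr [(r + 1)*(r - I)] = 2*r + 1 - I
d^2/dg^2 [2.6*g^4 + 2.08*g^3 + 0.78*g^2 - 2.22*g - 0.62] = 31.2*g^2 + 12.48*g + 1.56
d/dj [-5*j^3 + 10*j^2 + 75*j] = -15*j^2 + 20*j + 75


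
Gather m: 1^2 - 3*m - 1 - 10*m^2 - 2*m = -10*m^2 - 5*m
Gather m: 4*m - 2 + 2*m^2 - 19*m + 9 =2*m^2 - 15*m + 7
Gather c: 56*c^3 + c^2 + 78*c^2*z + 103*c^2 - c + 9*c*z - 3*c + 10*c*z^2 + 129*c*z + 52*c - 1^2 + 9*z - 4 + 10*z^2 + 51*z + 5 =56*c^3 + c^2*(78*z + 104) + c*(10*z^2 + 138*z + 48) + 10*z^2 + 60*z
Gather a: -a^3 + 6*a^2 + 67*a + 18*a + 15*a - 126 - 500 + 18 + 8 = -a^3 + 6*a^2 + 100*a - 600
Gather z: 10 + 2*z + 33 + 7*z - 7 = 9*z + 36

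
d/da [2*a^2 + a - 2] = 4*a + 1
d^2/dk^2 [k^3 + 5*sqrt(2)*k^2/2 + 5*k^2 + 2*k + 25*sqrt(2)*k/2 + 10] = 6*k + 5*sqrt(2) + 10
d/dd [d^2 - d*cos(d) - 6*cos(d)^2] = d*sin(d) + 2*d + 6*sin(2*d) - cos(d)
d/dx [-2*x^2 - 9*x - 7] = -4*x - 9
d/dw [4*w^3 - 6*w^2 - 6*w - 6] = 12*w^2 - 12*w - 6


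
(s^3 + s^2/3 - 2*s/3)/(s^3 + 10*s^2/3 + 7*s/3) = (3*s - 2)/(3*s + 7)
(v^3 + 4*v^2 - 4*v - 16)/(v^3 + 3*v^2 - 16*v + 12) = (v^2 + 6*v + 8)/(v^2 + 5*v - 6)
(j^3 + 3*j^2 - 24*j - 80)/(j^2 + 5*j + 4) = (j^2 - j - 20)/(j + 1)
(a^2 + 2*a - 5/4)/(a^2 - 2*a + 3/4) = (2*a + 5)/(2*a - 3)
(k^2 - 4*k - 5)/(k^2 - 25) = (k + 1)/(k + 5)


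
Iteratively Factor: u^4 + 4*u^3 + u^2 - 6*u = (u - 1)*(u^3 + 5*u^2 + 6*u) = (u - 1)*(u + 2)*(u^2 + 3*u) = (u - 1)*(u + 2)*(u + 3)*(u)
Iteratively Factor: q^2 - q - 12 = (q - 4)*(q + 3)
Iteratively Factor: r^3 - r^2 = (r)*(r^2 - r) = r*(r - 1)*(r)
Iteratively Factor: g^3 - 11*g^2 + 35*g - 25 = (g - 1)*(g^2 - 10*g + 25) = (g - 5)*(g - 1)*(g - 5)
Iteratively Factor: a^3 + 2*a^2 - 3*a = (a)*(a^2 + 2*a - 3) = a*(a - 1)*(a + 3)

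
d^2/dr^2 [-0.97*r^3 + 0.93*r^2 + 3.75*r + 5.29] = 1.86 - 5.82*r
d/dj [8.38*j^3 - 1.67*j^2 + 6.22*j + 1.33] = 25.14*j^2 - 3.34*j + 6.22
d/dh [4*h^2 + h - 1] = 8*h + 1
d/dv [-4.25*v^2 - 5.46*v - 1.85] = -8.5*v - 5.46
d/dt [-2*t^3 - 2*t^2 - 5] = 2*t*(-3*t - 2)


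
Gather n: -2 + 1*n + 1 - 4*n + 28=27 - 3*n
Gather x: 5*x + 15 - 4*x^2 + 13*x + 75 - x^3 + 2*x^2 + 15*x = -x^3 - 2*x^2 + 33*x + 90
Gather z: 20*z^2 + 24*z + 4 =20*z^2 + 24*z + 4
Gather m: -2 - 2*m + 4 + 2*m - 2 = 0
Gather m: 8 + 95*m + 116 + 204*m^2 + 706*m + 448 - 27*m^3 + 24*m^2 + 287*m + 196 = -27*m^3 + 228*m^2 + 1088*m + 768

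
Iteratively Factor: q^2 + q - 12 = (q + 4)*(q - 3)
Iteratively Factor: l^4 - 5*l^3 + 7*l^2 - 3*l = (l - 3)*(l^3 - 2*l^2 + l) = (l - 3)*(l - 1)*(l^2 - l) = l*(l - 3)*(l - 1)*(l - 1)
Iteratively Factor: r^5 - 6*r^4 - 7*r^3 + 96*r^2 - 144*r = (r - 3)*(r^4 - 3*r^3 - 16*r^2 + 48*r) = (r - 3)*(r + 4)*(r^3 - 7*r^2 + 12*r) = (r - 4)*(r - 3)*(r + 4)*(r^2 - 3*r) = (r - 4)*(r - 3)^2*(r + 4)*(r)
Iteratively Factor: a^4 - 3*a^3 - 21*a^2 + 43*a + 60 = (a - 5)*(a^3 + 2*a^2 - 11*a - 12) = (a - 5)*(a + 1)*(a^2 + a - 12) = (a - 5)*(a - 3)*(a + 1)*(a + 4)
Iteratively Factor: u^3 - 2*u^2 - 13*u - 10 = (u + 1)*(u^2 - 3*u - 10) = (u - 5)*(u + 1)*(u + 2)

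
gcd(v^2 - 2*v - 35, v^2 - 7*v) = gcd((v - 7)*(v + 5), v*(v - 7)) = v - 7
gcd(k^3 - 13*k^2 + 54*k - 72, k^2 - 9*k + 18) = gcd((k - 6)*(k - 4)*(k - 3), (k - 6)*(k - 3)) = k^2 - 9*k + 18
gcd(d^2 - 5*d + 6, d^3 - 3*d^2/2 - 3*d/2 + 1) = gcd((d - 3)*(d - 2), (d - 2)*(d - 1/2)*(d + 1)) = d - 2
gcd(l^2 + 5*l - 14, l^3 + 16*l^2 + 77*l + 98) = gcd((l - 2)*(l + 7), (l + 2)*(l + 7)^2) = l + 7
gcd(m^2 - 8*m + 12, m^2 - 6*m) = m - 6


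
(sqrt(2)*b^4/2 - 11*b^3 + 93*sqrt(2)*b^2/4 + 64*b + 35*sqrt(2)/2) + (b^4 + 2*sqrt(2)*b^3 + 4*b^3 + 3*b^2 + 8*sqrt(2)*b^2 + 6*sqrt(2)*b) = sqrt(2)*b^4/2 + b^4 - 7*b^3 + 2*sqrt(2)*b^3 + 3*b^2 + 125*sqrt(2)*b^2/4 + 6*sqrt(2)*b + 64*b + 35*sqrt(2)/2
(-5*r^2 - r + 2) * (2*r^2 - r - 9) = -10*r^4 + 3*r^3 + 50*r^2 + 7*r - 18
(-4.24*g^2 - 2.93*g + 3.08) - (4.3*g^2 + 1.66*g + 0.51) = -8.54*g^2 - 4.59*g + 2.57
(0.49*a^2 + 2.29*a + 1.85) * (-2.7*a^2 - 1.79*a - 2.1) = -1.323*a^4 - 7.0601*a^3 - 10.1231*a^2 - 8.1205*a - 3.885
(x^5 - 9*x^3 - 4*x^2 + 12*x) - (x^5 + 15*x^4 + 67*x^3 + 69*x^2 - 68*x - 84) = -15*x^4 - 76*x^3 - 73*x^2 + 80*x + 84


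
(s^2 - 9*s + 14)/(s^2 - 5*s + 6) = (s - 7)/(s - 3)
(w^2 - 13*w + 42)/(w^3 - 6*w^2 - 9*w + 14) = (w - 6)/(w^2 + w - 2)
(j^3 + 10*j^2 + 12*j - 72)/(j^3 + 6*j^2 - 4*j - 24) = (j + 6)/(j + 2)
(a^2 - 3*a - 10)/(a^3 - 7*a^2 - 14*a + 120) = (a + 2)/(a^2 - 2*a - 24)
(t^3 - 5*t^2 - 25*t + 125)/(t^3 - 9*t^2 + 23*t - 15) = (t^2 - 25)/(t^2 - 4*t + 3)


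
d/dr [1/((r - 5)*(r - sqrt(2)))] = ((5 - r)*(r - sqrt(2))^2 + (-r + sqrt(2))*(r - 5)^2)/((r - 5)^3*(r - sqrt(2))^3)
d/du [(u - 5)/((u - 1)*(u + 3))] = (-u^2 + 10*u + 7)/(u^4 + 4*u^3 - 2*u^2 - 12*u + 9)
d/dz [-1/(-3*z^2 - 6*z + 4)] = 6*(-z - 1)/(3*z^2 + 6*z - 4)^2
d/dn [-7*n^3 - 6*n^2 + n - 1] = -21*n^2 - 12*n + 1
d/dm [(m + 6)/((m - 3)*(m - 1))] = (-m^2 - 12*m + 27)/(m^4 - 8*m^3 + 22*m^2 - 24*m + 9)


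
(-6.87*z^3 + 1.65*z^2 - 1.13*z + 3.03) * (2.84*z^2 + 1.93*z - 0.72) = -19.5108*z^5 - 8.5731*z^4 + 4.9217*z^3 + 5.2363*z^2 + 6.6615*z - 2.1816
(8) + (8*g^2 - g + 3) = 8*g^2 - g + 11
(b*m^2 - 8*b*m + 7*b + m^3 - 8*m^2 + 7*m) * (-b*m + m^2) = -b^2*m^3 + 8*b^2*m^2 - 7*b^2*m + m^5 - 8*m^4 + 7*m^3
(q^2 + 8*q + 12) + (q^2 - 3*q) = 2*q^2 + 5*q + 12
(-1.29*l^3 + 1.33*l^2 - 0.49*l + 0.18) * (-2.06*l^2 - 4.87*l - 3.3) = 2.6574*l^5 + 3.5425*l^4 - 1.2107*l^3 - 2.3735*l^2 + 0.7404*l - 0.594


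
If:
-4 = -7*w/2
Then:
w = 8/7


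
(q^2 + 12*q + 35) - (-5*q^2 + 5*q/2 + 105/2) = 6*q^2 + 19*q/2 - 35/2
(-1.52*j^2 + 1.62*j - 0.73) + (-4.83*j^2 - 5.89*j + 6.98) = -6.35*j^2 - 4.27*j + 6.25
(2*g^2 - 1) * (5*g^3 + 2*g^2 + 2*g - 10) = 10*g^5 + 4*g^4 - g^3 - 22*g^2 - 2*g + 10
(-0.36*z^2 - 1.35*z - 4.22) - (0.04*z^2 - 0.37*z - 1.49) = -0.4*z^2 - 0.98*z - 2.73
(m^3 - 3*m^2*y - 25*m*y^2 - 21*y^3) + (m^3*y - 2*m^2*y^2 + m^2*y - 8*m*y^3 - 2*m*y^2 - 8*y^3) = m^3*y + m^3 - 2*m^2*y^2 - 2*m^2*y - 8*m*y^3 - 27*m*y^2 - 29*y^3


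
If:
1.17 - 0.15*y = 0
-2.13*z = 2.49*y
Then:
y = 7.80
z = -9.12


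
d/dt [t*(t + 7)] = 2*t + 7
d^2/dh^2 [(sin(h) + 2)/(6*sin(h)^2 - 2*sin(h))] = (-9*sin(h)^2 - 75*sin(h) + 36 + 106/sin(h) - 36/sin(h)^2 + 4/sin(h)^3)/(2*(3*sin(h) - 1)^3)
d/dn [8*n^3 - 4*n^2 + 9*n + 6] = 24*n^2 - 8*n + 9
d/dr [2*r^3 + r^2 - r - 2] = 6*r^2 + 2*r - 1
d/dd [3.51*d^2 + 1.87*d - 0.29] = 7.02*d + 1.87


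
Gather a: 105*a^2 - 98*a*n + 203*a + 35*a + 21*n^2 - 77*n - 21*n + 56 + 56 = 105*a^2 + a*(238 - 98*n) + 21*n^2 - 98*n + 112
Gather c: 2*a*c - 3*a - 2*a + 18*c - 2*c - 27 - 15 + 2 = -5*a + c*(2*a + 16) - 40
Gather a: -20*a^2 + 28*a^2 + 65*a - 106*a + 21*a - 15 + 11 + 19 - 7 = 8*a^2 - 20*a + 8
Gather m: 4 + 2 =6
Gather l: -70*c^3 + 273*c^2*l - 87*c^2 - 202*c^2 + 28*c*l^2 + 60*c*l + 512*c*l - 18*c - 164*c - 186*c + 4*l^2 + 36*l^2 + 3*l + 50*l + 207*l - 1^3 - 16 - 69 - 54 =-70*c^3 - 289*c^2 - 368*c + l^2*(28*c + 40) + l*(273*c^2 + 572*c + 260) - 140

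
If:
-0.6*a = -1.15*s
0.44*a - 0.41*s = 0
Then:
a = 0.00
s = 0.00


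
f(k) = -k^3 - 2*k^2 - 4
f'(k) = -3*k^2 - 4*k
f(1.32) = -9.78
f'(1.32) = -10.51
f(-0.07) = -4.01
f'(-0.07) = 0.27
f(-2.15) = -3.31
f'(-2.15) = -5.27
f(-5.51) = 102.56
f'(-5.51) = -69.04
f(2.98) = -48.22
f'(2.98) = -38.56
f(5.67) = -250.58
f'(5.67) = -119.13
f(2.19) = -24.10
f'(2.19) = -23.15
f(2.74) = -39.59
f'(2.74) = -33.48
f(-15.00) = 2921.00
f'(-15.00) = -615.00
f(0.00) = -4.00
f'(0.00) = 0.00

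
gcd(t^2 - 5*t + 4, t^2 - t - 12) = t - 4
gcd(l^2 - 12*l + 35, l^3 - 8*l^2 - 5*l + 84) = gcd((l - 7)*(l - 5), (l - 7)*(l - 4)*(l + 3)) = l - 7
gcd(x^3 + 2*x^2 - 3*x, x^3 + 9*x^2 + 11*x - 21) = x^2 + 2*x - 3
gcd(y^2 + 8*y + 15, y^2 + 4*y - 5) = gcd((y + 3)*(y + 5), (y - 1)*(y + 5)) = y + 5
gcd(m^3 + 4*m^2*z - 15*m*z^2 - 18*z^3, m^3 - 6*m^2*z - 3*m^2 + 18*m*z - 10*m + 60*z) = 1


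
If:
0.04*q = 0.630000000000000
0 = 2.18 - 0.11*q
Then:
No Solution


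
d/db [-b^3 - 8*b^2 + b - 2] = -3*b^2 - 16*b + 1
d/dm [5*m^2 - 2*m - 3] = 10*m - 2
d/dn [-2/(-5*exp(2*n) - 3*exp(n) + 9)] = (-20*exp(n) - 6)*exp(n)/(5*exp(2*n) + 3*exp(n) - 9)^2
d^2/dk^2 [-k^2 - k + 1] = -2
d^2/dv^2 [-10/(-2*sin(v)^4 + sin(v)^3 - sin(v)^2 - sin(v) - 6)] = 10*(-64*sin(v)^8 + 46*sin(v)^7 + 47*sin(v)^6 - 47*sin(v)^5 + 238*sin(v)^4 - 65*sin(v)^3 - 121*sin(v)^2 + 48*sin(v) - 10)/(2*sin(v)^4 - sin(v)^3 + sin(v)^2 + sin(v) + 6)^3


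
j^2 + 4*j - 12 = (j - 2)*(j + 6)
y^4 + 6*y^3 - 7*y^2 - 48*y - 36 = (y - 3)*(y + 1)*(y + 2)*(y + 6)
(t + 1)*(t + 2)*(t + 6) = t^3 + 9*t^2 + 20*t + 12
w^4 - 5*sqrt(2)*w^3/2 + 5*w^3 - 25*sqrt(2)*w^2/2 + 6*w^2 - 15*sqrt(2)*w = w*(w + 2)*(w + 3)*(w - 5*sqrt(2)/2)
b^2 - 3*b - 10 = (b - 5)*(b + 2)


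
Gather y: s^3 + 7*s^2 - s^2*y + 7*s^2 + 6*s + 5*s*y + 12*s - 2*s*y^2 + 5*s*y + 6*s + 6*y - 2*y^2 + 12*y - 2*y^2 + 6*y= s^3 + 14*s^2 + 24*s + y^2*(-2*s - 4) + y*(-s^2 + 10*s + 24)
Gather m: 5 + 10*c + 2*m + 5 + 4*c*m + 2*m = 10*c + m*(4*c + 4) + 10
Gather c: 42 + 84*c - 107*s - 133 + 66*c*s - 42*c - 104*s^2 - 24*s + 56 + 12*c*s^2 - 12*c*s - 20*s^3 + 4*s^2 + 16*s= c*(12*s^2 + 54*s + 42) - 20*s^3 - 100*s^2 - 115*s - 35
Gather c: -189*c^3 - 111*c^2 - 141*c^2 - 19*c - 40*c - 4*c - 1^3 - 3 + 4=-189*c^3 - 252*c^2 - 63*c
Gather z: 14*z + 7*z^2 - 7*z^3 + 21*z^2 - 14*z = -7*z^3 + 28*z^2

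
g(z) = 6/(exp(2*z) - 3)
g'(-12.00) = 0.00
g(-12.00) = -2.00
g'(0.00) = -3.00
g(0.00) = -3.00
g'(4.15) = -0.00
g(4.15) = 0.00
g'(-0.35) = -0.95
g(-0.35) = -2.40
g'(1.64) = -0.57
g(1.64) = 0.25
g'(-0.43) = -0.76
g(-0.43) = -2.33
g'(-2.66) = -0.01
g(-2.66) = -2.00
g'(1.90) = -0.31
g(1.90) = 0.14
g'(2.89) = -0.04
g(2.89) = 0.02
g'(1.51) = -0.80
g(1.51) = 0.34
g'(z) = -12*exp(2*z)/(exp(2*z) - 3)^2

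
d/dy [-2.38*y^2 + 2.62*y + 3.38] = 2.62 - 4.76*y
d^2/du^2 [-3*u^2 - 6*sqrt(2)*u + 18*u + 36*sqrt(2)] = -6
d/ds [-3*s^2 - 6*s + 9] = -6*s - 6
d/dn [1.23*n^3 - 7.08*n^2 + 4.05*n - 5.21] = 3.69*n^2 - 14.16*n + 4.05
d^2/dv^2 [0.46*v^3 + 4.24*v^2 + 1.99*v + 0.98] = 2.76*v + 8.48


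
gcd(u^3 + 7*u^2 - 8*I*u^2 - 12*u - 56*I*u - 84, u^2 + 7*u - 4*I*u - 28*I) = u + 7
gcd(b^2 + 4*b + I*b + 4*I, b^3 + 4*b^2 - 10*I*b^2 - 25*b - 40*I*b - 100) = b + 4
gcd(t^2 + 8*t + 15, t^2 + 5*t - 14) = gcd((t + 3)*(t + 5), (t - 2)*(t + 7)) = 1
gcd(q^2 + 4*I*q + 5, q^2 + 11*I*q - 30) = q + 5*I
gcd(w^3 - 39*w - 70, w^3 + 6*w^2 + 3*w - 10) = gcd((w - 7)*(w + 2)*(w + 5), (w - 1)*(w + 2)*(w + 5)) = w^2 + 7*w + 10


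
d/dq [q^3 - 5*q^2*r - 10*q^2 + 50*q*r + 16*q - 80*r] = 3*q^2 - 10*q*r - 20*q + 50*r + 16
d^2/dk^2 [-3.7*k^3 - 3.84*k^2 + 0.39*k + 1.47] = -22.2*k - 7.68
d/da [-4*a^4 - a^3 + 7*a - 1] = -16*a^3 - 3*a^2 + 7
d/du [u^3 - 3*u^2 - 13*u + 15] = 3*u^2 - 6*u - 13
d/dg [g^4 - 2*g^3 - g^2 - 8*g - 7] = 4*g^3 - 6*g^2 - 2*g - 8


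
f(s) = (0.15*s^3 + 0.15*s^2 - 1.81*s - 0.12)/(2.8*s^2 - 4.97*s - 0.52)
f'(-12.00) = 0.06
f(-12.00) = -0.47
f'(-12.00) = 0.06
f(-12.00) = -0.47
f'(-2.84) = 0.07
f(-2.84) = 0.08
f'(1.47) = 2.27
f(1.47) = 1.12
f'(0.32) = 0.27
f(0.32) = 0.37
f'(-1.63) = 0.09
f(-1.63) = 0.17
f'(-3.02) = 0.07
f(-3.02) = 0.06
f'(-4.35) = 0.06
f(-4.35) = -0.02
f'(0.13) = 0.38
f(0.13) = 0.32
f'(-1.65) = 0.09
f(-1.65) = 0.17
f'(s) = (4.97 - 5.6*s)*(0.15*s^3 + 0.15*s^2 - 1.81*s - 0.12)/(2.8*s^2 - 4.97*s - 0.52)^2 + (0.45*s^2 + 0.3*s - 1.81)/(2.8*s^2 - 4.97*s - 0.52) = (0.42*s^4 - 1.491*s^3 + 4.0885*s^2 + 0.516*s + 0.3448)/(7.84*s^4 - 27.832*s^3 + 21.7889*s^2 + 5.1688*s + 0.2704)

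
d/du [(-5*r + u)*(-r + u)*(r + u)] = -r^2 - 10*r*u + 3*u^2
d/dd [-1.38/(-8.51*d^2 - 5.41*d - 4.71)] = (-23.4876*d - 7.4658)/(8.51*d^2 + 5.41*d + 4.71)^2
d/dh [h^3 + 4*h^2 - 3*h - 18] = 3*h^2 + 8*h - 3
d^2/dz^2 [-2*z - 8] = 0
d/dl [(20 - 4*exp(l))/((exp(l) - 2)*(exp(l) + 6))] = 4*(exp(2*l) - 10*exp(l) - 8)*exp(l)/(exp(4*l) + 8*exp(3*l) - 8*exp(2*l) - 96*exp(l) + 144)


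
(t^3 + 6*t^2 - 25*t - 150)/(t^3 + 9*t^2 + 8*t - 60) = (t - 5)/(t - 2)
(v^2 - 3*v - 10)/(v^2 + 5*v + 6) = (v - 5)/(v + 3)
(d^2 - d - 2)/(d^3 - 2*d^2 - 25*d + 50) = (d + 1)/(d^2 - 25)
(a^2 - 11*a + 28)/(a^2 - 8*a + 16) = (a - 7)/(a - 4)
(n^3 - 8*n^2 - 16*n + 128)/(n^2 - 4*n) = n - 4 - 32/n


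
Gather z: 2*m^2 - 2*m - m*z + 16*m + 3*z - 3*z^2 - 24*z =2*m^2 + 14*m - 3*z^2 + z*(-m - 21)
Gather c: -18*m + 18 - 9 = 9 - 18*m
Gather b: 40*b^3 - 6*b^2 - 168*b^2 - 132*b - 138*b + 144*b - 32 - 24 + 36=40*b^3 - 174*b^2 - 126*b - 20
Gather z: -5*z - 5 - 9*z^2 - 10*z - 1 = -9*z^2 - 15*z - 6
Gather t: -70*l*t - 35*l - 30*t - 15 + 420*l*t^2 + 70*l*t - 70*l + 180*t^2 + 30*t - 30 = -105*l + t^2*(420*l + 180) - 45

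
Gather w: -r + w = -r + w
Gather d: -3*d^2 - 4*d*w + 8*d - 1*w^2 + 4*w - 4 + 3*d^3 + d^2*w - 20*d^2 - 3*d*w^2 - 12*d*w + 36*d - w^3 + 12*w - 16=3*d^3 + d^2*(w - 23) + d*(-3*w^2 - 16*w + 44) - w^3 - w^2 + 16*w - 20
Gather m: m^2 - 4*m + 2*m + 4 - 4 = m^2 - 2*m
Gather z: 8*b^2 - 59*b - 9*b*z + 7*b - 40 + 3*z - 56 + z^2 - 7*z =8*b^2 - 52*b + z^2 + z*(-9*b - 4) - 96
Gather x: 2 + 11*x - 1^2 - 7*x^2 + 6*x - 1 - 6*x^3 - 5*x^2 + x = -6*x^3 - 12*x^2 + 18*x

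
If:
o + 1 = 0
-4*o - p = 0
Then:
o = -1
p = 4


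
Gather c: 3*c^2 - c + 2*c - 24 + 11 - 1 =3*c^2 + c - 14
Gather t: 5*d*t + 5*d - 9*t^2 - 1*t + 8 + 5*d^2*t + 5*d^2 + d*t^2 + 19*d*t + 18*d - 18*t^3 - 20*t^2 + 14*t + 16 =5*d^2 + 23*d - 18*t^3 + t^2*(d - 29) + t*(5*d^2 + 24*d + 13) + 24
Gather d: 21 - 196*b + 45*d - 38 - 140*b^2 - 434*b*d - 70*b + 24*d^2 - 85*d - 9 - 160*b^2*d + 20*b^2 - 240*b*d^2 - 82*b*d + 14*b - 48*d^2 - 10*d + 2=-120*b^2 - 252*b + d^2*(-240*b - 24) + d*(-160*b^2 - 516*b - 50) - 24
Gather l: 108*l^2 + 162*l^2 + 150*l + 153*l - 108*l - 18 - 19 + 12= 270*l^2 + 195*l - 25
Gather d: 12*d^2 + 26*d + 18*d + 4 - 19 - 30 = 12*d^2 + 44*d - 45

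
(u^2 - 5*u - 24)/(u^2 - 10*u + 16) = (u + 3)/(u - 2)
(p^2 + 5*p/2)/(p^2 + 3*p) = (p + 5/2)/(p + 3)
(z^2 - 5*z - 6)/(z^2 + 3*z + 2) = (z - 6)/(z + 2)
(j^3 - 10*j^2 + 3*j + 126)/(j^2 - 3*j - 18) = j - 7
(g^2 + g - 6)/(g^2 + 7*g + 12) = (g - 2)/(g + 4)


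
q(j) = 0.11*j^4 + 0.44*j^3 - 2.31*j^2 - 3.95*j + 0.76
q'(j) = 0.44*j^3 + 1.32*j^2 - 4.62*j - 3.95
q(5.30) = 67.24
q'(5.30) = 74.15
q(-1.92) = -1.79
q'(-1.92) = 6.67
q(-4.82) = -23.77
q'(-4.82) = -0.29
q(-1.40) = 0.98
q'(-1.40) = 3.90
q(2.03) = -11.23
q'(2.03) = -4.21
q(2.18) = -11.79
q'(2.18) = -3.19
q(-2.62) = -7.48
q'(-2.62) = 9.30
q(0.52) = -1.85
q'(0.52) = -5.93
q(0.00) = 0.76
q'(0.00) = -3.95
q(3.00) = -11.09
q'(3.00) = 5.95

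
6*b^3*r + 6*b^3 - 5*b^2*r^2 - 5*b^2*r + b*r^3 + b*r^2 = (-3*b + r)*(-2*b + r)*(b*r + b)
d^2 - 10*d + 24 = (d - 6)*(d - 4)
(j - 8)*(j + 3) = j^2 - 5*j - 24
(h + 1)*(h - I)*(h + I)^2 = h^4 + h^3 + I*h^3 + h^2 + I*h^2 + h + I*h + I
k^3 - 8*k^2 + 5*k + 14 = (k - 7)*(k - 2)*(k + 1)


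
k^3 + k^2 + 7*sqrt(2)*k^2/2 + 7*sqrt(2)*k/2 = k*(k + 1)*(k + 7*sqrt(2)/2)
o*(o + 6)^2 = o^3 + 12*o^2 + 36*o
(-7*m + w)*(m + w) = -7*m^2 - 6*m*w + w^2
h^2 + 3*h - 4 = (h - 1)*(h + 4)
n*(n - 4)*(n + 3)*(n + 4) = n^4 + 3*n^3 - 16*n^2 - 48*n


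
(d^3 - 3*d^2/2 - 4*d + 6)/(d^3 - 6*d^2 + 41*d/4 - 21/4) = 2*(d^2 - 4)/(2*d^2 - 9*d + 7)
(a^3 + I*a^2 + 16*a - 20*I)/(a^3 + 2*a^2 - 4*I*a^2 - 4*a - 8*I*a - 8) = (a + 5*I)/(a + 2)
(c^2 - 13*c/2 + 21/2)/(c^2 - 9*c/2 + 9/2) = (2*c - 7)/(2*c - 3)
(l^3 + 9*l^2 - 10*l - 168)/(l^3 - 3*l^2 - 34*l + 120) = (l + 7)/(l - 5)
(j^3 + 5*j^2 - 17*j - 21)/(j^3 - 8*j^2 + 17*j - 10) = (j^3 + 5*j^2 - 17*j - 21)/(j^3 - 8*j^2 + 17*j - 10)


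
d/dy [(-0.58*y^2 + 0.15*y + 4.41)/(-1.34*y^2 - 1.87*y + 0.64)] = (1.2856*y^2 + 11.0764*y + 8.3427)/(1.7956*y^4 + 5.0116*y^3 + 1.7817*y^2 - 2.3936*y + 0.4096)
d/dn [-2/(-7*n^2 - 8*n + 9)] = 4*(-7*n - 4)/(7*n^2 + 8*n - 9)^2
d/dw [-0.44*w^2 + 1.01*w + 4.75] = 1.01 - 0.88*w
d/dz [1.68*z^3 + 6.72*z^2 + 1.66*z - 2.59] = 5.04*z^2 + 13.44*z + 1.66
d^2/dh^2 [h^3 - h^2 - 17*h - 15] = 6*h - 2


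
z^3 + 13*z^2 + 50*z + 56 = (z + 2)*(z + 4)*(z + 7)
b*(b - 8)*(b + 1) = b^3 - 7*b^2 - 8*b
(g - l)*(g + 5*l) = g^2 + 4*g*l - 5*l^2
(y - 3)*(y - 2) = y^2 - 5*y + 6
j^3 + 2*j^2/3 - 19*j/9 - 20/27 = (j - 4/3)*(j + 1/3)*(j + 5/3)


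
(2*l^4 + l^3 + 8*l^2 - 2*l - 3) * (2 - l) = -2*l^5 + 3*l^4 - 6*l^3 + 18*l^2 - l - 6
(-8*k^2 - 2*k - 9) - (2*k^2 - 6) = -10*k^2 - 2*k - 3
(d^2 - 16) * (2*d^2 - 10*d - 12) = 2*d^4 - 10*d^3 - 44*d^2 + 160*d + 192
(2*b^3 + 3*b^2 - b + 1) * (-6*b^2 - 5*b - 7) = -12*b^5 - 28*b^4 - 23*b^3 - 22*b^2 + 2*b - 7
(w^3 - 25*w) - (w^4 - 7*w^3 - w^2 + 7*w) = -w^4 + 8*w^3 + w^2 - 32*w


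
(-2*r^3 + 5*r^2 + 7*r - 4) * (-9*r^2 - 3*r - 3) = 18*r^5 - 39*r^4 - 72*r^3 - 9*r + 12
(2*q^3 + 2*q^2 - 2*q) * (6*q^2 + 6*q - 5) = 12*q^5 + 24*q^4 - 10*q^3 - 22*q^2 + 10*q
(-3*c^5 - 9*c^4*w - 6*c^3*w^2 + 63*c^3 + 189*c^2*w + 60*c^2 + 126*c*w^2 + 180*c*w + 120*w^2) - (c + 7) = -3*c^5 - 9*c^4*w - 6*c^3*w^2 + 63*c^3 + 189*c^2*w + 60*c^2 + 126*c*w^2 + 180*c*w - c + 120*w^2 - 7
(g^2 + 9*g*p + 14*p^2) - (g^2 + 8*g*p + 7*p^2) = g*p + 7*p^2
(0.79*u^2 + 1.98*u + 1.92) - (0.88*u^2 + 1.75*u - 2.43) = -0.09*u^2 + 0.23*u + 4.35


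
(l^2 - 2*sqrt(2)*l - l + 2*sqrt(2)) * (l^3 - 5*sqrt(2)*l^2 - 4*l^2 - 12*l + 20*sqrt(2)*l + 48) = l^5 - 7*sqrt(2)*l^4 - 5*l^4 + 12*l^3 + 35*sqrt(2)*l^3 - 40*l^2 - 4*sqrt(2)*l^2 - 120*sqrt(2)*l + 32*l + 96*sqrt(2)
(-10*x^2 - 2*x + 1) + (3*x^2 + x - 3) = -7*x^2 - x - 2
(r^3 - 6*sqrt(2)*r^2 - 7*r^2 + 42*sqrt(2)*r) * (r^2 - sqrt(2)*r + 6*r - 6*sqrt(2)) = r^5 - 7*sqrt(2)*r^4 - r^4 - 30*r^3 + 7*sqrt(2)*r^3 - 12*r^2 + 294*sqrt(2)*r^2 - 504*r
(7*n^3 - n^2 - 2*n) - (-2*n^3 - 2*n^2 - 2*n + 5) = 9*n^3 + n^2 - 5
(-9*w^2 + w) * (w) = -9*w^3 + w^2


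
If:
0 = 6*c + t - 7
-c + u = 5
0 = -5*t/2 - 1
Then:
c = 37/30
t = -2/5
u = 187/30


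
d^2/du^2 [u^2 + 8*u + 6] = 2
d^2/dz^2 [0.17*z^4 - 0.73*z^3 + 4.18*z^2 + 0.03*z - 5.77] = 2.04*z^2 - 4.38*z + 8.36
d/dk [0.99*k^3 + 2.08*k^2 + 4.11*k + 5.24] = 2.97*k^2 + 4.16*k + 4.11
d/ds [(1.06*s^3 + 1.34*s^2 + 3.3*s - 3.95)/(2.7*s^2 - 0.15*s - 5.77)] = (2.862*s^4 - 0.318000000000001*s^3 - 27.4596*s^2 + 5.8664*s - 19.6335)/(7.29*s^4 - 0.81*s^3 - 31.1355*s^2 + 1.731*s + 33.2929)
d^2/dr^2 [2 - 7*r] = 0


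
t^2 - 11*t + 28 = (t - 7)*(t - 4)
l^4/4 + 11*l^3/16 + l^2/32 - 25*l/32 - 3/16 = (l/4 + 1/2)*(l - 1)*(l + 1/4)*(l + 3/2)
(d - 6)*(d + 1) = d^2 - 5*d - 6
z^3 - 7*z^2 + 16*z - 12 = (z - 3)*(z - 2)^2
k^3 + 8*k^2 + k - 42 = (k - 2)*(k + 3)*(k + 7)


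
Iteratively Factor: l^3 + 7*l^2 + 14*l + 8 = (l + 2)*(l^2 + 5*l + 4) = (l + 1)*(l + 2)*(l + 4)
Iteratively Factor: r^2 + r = (r)*(r + 1)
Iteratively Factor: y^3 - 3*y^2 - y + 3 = (y + 1)*(y^2 - 4*y + 3) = (y - 3)*(y + 1)*(y - 1)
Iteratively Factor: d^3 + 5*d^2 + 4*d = (d)*(d^2 + 5*d + 4) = d*(d + 4)*(d + 1)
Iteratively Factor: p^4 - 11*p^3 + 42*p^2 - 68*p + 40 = (p - 2)*(p^3 - 9*p^2 + 24*p - 20) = (p - 2)^2*(p^2 - 7*p + 10) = (p - 2)^3*(p - 5)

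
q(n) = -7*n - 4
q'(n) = -7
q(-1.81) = 8.67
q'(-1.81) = -7.00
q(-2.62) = 14.34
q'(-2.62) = -7.00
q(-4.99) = 30.93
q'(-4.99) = -7.00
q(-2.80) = 15.60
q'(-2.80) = -7.00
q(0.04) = -4.28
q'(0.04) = -7.00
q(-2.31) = 12.17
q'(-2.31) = -7.00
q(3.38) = -27.66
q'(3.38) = -7.00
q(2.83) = -23.81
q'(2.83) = -7.00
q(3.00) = -25.00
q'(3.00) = -7.00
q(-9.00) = 59.00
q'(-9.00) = -7.00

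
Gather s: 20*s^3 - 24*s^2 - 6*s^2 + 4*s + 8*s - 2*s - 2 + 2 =20*s^3 - 30*s^2 + 10*s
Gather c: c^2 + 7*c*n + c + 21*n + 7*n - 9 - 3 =c^2 + c*(7*n + 1) + 28*n - 12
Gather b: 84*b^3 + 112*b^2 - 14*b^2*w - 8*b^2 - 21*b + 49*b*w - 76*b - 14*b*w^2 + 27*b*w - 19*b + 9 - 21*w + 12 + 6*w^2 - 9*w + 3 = 84*b^3 + b^2*(104 - 14*w) + b*(-14*w^2 + 76*w - 116) + 6*w^2 - 30*w + 24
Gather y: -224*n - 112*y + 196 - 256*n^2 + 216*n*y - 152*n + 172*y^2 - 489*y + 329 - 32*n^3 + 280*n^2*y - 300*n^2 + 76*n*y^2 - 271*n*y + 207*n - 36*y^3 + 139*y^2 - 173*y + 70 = -32*n^3 - 556*n^2 - 169*n - 36*y^3 + y^2*(76*n + 311) + y*(280*n^2 - 55*n - 774) + 595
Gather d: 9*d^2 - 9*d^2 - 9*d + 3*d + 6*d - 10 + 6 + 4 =0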